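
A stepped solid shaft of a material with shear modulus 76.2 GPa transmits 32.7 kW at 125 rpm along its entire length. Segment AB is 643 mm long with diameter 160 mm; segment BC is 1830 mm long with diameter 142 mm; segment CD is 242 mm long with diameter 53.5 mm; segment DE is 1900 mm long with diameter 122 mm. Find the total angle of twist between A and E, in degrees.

ω = 2π·125/60 = 13.09 rad/s, so T = P/ω = 32.7×10³ / 13.09 = 2498 N·m.
J_AB = π(0.160)⁴/32 = 6.43×10^-5 m⁴; J_BC = π(0.142)⁴/32 = 3.99×10^-5 m⁴; J_CD = π(0.0535)⁴/32 = 8.04×10^-7 m⁴; J_DE = π(0.122)⁴/32 = 2.17×10^-5 m⁴.
θ = (T/G)·Σ L_i/J_i = (2498/76.2×10⁹)·(0.643/6.43×10^-5 + 1.83/3.99×10^-5 + 0.242/8.04×10^-7 + 1.90/2.17×10^-5) = 0.01456 rad.

0.834°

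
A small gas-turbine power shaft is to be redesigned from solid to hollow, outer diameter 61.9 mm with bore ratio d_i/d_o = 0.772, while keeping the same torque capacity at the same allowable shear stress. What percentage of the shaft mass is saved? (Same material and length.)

Equal τ_max and T ⇒ the solid shaft needs d_s³ = d_o³(1−k⁴), so d_s = 61.9·(1−0.772⁴)^(1/3) = 53.48 mm.
Area ratio A_h/A_s = d_o²(1−k²)/d_s² = (1−k²)/(1−k⁴)^(2/3) = 0.5413.
Mass saving = 1 − 0.5413 = 45.9 %.

45.9 %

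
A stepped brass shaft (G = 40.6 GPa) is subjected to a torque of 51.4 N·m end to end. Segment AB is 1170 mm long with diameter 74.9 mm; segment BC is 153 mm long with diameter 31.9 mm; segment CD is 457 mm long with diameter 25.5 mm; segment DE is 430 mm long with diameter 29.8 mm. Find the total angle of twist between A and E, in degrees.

1.34°

J_AB = π(0.0749)⁴/32 = 3.09×10^-6 m⁴; J_BC = π(0.0319)⁴/32 = 1.02×10^-7 m⁴; J_CD = π(0.0255)⁴/32 = 4.15×10^-8 m⁴; J_DE = π(0.0298)⁴/32 = 7.74×10^-8 m⁴.
θ = (T/G)·Σ L_i/J_i = (51.40/40.6×10⁹)·(1.17/3.09×10^-6 + 0.153/1.02×10^-7 + 0.457/4.15×10^-8 + 0.430/7.74×10^-8) = 0.02335 rad.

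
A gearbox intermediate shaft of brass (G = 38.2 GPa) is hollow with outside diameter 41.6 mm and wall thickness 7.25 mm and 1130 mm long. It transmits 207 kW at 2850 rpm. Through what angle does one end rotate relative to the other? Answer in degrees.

4.88°

ω = 2π·2850/60 = 298.5 rad/s, so T = P/ω = 207×10³ / 298.5 = 693.6 N·m.
J = π(d_o⁴ − d_i⁴)/32 = π(0.0416⁴ − 0.0271⁴)/32 = 2.411×10^-7 m⁴.
θ = T·L/(G·J) = 693.6 × 1.13 / (38.2×10⁹ × 2.411×10^-7) = 0.08511 rad.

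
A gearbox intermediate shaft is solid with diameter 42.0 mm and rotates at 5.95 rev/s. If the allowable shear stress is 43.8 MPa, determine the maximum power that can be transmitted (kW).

J = πd⁴/32 = π(0.0420)⁴/32 = 3.055×10^-7 m⁴.
T_max = τ_allow·J/r = 4.38×10^7 × 3.055×10^-7 / 0.0210 = 637.2 N·m.
ω = 2π·5.95 = 37.38 rad/s, so P_max = T_max·ω = 2.382×10^4 W.

23.8 kW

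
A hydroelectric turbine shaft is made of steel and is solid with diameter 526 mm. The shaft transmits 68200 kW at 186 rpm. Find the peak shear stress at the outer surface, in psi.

ω = 2π·186/60 = 19.48 rad/s, so T = P/ω = 68200×10³ / 19.48 = 3.501e6 N·m.
J = πd⁴/32 = π(0.526)⁴/32 = 7.515×10^-3 m⁴.
τ_max = T·r/J = 3.501e6 × 0.263 / 7.515×10^-3 = 1.225×10^8 Pa.

17800 psi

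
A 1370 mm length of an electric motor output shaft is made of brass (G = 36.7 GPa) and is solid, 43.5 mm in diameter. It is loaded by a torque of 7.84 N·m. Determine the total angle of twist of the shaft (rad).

8.33e-4 rad

J = πd⁴/32 = π(0.0435)⁴/32 = 3.515×10^-7 m⁴.
θ = T·L/(G·J) = 7.840 × 1.37 / (36.7×10⁹ × 3.515×10^-7) = 8.326×10^-4 rad.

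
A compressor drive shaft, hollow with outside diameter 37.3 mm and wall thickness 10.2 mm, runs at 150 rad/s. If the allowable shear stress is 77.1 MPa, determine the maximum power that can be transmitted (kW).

113 kW

J = π(d_o⁴ − d_i⁴)/32 = π(0.0373⁴ − 0.0169⁴)/32 = 1.820×10^-7 m⁴.
T_max = τ_allow·J/r = 7.71×10^7 × 1.820×10^-7 / 0.0186 = 752.5 N·m.
ω = 150 rad/s, so P_max = T_max·ω = 1.129×10^5 W.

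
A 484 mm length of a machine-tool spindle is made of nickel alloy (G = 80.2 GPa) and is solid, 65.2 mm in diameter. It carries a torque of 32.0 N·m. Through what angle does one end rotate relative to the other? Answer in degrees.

J = πd⁴/32 = π(0.0652)⁴/32 = 1.774×10^-6 m⁴.
θ = T·L/(G·J) = 32.00 × 0.484 / (80.2×10⁹ × 1.774×10^-6) = 1.089×10^-4 rad.

0.00624°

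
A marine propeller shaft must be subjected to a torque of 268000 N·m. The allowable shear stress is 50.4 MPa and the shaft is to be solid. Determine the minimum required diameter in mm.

300 mm

For a solid shaft τ_max = 16T/(πd³), so d = (16T/(π τ_allow))^(1/3) = (16·268000/(π·5.04×10^7))^(1/3) = 0.3003 m.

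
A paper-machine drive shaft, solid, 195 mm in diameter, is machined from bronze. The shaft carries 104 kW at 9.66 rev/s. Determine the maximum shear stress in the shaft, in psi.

ω = 2π·9.66 = 60.70 rad/s, so T = P/ω = 104×10³ / 60.70 = 1713 N·m.
J = πd⁴/32 = π(0.195)⁴/32 = 1.420×10^-4 m⁴.
τ_max = T·r/J = 1713 × 0.0975 / 1.420×10^-4 = 1.177×10^6 Pa.

171 psi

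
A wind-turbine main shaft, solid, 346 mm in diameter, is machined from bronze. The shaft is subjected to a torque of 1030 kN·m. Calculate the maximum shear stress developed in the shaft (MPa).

J = πd⁴/32 = π(0.346)⁴/32 = 1.407×10^-3 m⁴.
τ_max = T·r/J = 1.030e6 × 0.173 / 1.407×10^-3 = 1.266×10^8 Pa.

127 MPa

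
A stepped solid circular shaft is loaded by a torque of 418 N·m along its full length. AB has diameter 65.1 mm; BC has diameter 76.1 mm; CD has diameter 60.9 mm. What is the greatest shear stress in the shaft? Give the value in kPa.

9430 kPa

Under the same torque, τ_max = 16T/(πd³) is largest where d is smallest — segment CD (d = 60.9 mm).
τ_max = 16·418.0/(π·(0.0609)³) = 9.425×10^6 Pa.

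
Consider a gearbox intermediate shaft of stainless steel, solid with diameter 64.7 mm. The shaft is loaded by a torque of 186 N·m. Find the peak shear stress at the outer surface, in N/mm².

3.50 N/mm²

J = πd⁴/32 = π(0.0647)⁴/32 = 1.720×10^-6 m⁴.
τ_max = T·r/J = 186.0 × 0.0324 / 1.720×10^-6 = 3.498×10^6 Pa.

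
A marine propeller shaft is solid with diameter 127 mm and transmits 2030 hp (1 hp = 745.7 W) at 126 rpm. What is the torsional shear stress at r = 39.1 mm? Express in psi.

25500 psi

ω = 2π·126/60 = 13.19 rad/s, so T = P/ω = 2030×745.7 / 13.19 = 114700 N·m.
J = πd⁴/32 = π(0.127)⁴/32 = 2.554×10^-5 m⁴.
Shear stress varies linearly with radius: τ = T·r/J = 114700 × 0.0391 / 2.554×10^-5 = 1.756×10^8 Pa.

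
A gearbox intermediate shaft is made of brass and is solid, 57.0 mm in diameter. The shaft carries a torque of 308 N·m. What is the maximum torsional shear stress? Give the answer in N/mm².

8.47 N/mm²

J = πd⁴/32 = π(0.0570)⁴/32 = 1.036×10^-6 m⁴.
τ_max = T·r/J = 308.0 × 0.0285 / 1.036×10^-6 = 8.470×10^6 Pa.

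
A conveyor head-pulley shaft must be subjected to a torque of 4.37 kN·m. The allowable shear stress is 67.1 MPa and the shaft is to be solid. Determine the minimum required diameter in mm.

69.2 mm

For a solid shaft τ_max = 16T/(πd³), so d = (16T/(π τ_allow))^(1/3) = (16·4370/(π·6.71×10^7))^(1/3) = 0.06922 m.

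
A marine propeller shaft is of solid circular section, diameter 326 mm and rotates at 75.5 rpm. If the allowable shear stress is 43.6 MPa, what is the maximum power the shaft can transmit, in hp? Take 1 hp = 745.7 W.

J = πd⁴/32 = π(0.326)⁴/32 = 1.109×10^-3 m⁴.
T_max = τ_allow·J/r = 4.36×10^7 × 1.109×10^-3 / 0.163 = 296600 N·m.
ω = 2π·75.5/60 = 7.906 rad/s, so P_max = T_max·ω = 2.345×10^6 W.

3140 hp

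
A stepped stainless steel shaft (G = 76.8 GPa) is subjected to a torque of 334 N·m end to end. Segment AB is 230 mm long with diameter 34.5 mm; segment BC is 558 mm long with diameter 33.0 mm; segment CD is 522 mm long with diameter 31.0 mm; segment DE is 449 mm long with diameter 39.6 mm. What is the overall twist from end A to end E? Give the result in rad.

0.0612 rad

J_AB = π(0.0345)⁴/32 = 1.39×10^-7 m⁴; J_BC = π(0.0330)⁴/32 = 1.16×10^-7 m⁴; J_CD = π(0.0310)⁴/32 = 9.07×10^-8 m⁴; J_DE = π(0.0396)⁴/32 = 2.41×10^-7 m⁴.
θ = (T/G)·Σ L_i/J_i = (334.0/76.8×10⁹)·(0.230/1.39×10^-7 + 0.558/1.16×10^-7 + 0.522/9.07×10^-8 + 0.449/2.41×10^-7) = 0.06116 rad.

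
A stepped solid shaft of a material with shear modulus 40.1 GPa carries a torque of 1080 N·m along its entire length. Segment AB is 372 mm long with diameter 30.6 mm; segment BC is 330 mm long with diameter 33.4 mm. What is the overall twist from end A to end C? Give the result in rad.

0.189 rad

J_AB = π(0.0306)⁴/32 = 8.61×10^-8 m⁴; J_BC = π(0.0334)⁴/32 = 1.22×10^-7 m⁴.
θ = (T/G)·Σ L_i/J_i = (1080/40.1×10⁹)·(0.372/8.61×10^-8 + 0.330/1.22×10^-7) = 0.1891 rad.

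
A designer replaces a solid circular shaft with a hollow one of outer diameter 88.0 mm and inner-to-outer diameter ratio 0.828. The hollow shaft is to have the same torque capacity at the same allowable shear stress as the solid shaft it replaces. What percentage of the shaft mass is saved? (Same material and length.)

52.0 %

Equal τ_max and T ⇒ the solid shaft needs d_s³ = d_o³(1−k⁴), so d_s = 88.0·(1−0.828⁴)^(1/3) = 71.21 mm.
Area ratio A_h/A_s = d_o²(1−k²)/d_s² = (1−k²)/(1−k⁴)^(2/3) = 0.4801.
Mass saving = 1 − 0.4801 = 52.0 %.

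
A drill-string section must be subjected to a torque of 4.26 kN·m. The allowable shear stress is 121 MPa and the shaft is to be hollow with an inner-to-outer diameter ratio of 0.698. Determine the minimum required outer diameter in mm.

For a hollow shaft with d_i/d_o = 0.698: τ_max = 16T/(π d_o³ (1−k⁴)), so d_o = [16T/(π τ_allow (1−k⁴))]^(1/3) = [16·4260/(π·1.21×10^8·0.7626)]^(1/3) = 0.06172 m.

61.7 mm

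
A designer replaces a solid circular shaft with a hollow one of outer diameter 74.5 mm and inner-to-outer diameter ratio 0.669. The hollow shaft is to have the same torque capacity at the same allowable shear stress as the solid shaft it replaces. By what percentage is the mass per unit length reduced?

Equal τ_max and T ⇒ the solid shaft needs d_s³ = d_o³(1−k⁴), so d_s = 74.5·(1−0.669⁴)^(1/3) = 69.15 mm.
Area ratio A_h/A_s = d_o²(1−k²)/d_s² = (1−k²)/(1−k⁴)^(2/3) = 0.6412.
Mass saving = 1 − 0.6412 = 35.9 %.

35.9 %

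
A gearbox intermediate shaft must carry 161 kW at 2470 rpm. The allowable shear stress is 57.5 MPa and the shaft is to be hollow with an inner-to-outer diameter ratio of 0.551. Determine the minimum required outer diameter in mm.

39.3 mm

ω = 2π·2470/60 = 258.7 rad/s, so T = P/ω = 161×10³ / 258.7 = 622.4 N·m.
For a hollow shaft with d_i/d_o = 0.551: τ_max = 16T/(π d_o³ (1−k⁴)), so d_o = [16T/(π τ_allow (1−k⁴))]^(1/3) = [16·622.4/(π·5.75×10^7·0.9078)]^(1/3) = 0.03931 m.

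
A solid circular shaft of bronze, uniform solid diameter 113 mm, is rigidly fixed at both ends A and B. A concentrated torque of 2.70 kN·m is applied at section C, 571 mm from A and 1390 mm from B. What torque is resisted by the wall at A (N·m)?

1910 N·m

With uniform GJ and both ends fixed, compatibility θ_AC = θ_CB gives T_A·a = T_B·b, together with T_A + T_B = T₀.
T_A = T₀·b/(a+b) = 2700·1390/1961 = 1914 N·m; T_B = 786.2 N·m.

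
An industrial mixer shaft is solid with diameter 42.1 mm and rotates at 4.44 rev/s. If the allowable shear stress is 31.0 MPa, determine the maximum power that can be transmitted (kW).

12.7 kW

J = πd⁴/32 = π(0.0421)⁴/32 = 3.084×10^-7 m⁴.
T_max = τ_allow·J/r = 3.10×10^7 × 3.084×10^-7 / 0.0210 = 454.2 N·m.
ω = 2π·4.44 = 27.90 rad/s, so P_max = T_max·ω = 1.267×10^4 W.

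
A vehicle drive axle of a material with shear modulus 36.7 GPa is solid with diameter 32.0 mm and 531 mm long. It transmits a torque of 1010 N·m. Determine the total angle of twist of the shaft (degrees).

8.13°

J = πd⁴/32 = π(0.0320)⁴/32 = 1.029×10^-7 m⁴.
θ = T·L/(G·J) = 1010 × 0.531 / (36.7×10⁹ × 1.029×10^-7) = 0.1420 rad.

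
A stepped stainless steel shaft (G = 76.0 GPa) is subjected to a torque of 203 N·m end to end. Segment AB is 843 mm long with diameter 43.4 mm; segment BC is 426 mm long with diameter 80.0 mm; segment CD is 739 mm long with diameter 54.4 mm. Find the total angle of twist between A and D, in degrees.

J_AB = π(0.0434)⁴/32 = 3.48×10^-7 m⁴; J_BC = π(0.0800)⁴/32 = 4.02×10^-6 m⁴; J_CD = π(0.0544)⁴/32 = 8.60×10^-7 m⁴.
θ = (T/G)·Σ L_i/J_i = (203.0/76.0×10⁹)·(0.843/3.48×10^-7 + 0.426/4.02×10^-6 + 0.739/8.60×10^-7) = 9.043×10^-3 rad.

0.518°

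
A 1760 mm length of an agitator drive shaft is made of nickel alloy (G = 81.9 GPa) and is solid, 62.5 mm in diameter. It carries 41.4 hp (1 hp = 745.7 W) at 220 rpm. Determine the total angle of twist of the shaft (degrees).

ω = 2π·220/60 = 23.04 rad/s, so T = P/ω = 41.4×745.7 / 23.04 = 1340 N·m.
J = πd⁴/32 = π(0.0625)⁴/32 = 1.498×10^-6 m⁴.
θ = T·L/(G·J) = 1340 × 1.76 / (81.9×10⁹ × 1.498×10^-6) = 0.01922 rad.

1.10°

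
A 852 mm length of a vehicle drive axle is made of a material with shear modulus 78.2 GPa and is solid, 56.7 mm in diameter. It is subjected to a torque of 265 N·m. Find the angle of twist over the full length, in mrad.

2.85 mrad

J = πd⁴/32 = π(0.0567)⁴/32 = 1.015×10^-6 m⁴.
θ = T·L/(G·J) = 265.0 × 0.852 / (78.2×10⁹ × 1.015×10^-6) = 2.845×10^-3 rad.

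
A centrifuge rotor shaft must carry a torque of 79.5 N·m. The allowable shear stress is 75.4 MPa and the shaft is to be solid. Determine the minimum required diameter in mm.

17.5 mm

For a solid shaft τ_max = 16T/(πd³), so d = (16T/(π τ_allow))^(1/3) = (16·79.50/(π·7.54×10^7))^(1/3) = 0.01751 m.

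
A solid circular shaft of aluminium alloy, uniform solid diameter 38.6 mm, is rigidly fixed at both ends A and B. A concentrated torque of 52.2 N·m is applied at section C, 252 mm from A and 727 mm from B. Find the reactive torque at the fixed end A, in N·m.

38.8 N·m

With uniform GJ and both ends fixed, compatibility θ_AC = θ_CB gives T_A·a = T_B·b, together with T_A + T_B = T₀.
T_A = T₀·b/(a+b) = 52.20·727/979.0 = 38.76 N·m; T_B = 13.44 N·m.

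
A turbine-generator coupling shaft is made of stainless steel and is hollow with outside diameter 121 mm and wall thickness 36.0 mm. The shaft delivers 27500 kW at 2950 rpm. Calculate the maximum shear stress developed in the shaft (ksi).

ω = 2π·2950/60 = 308.9 rad/s, so T = P/ω = 27500×10³ / 308.9 = 89020 N·m.
J = π(d_o⁴ − d_i⁴)/32 = π(0.121⁴ − 0.0490⁴)/32 = 2.048×10^-5 m⁴.
τ_max = T·r/J = 89020 × 0.0605 / 2.048×10^-5 = 2.630×10^8 Pa.

38.1 ksi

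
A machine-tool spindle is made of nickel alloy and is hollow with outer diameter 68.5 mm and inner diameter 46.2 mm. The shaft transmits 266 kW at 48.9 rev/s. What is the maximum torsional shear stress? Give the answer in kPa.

17300 kPa

ω = 2π·48.9 = 307.2 rad/s, so T = P/ω = 266×10³ / 307.2 = 865.8 N·m.
J = π(d_o⁴ − d_i⁴)/32 = π(0.0685⁴ − 0.0462⁴)/32 = 1.714×10^-6 m⁴.
τ_max = T·r/J = 865.8 × 0.0343 / 1.714×10^-6 = 1.730×10^7 Pa.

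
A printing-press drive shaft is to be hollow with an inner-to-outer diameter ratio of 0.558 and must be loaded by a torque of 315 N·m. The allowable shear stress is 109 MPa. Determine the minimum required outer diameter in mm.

For a hollow shaft with d_i/d_o = 0.558: τ_max = 16T/(π d_o³ (1−k⁴)), so d_o = [16T/(π τ_allow (1−k⁴))]^(1/3) = [16·315.0/(π·1.09×10^8·0.9031)]^(1/3) = 0.02535 m.

25.4 mm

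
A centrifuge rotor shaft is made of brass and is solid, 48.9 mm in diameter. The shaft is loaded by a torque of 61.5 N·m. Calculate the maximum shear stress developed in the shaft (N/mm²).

2.68 N/mm²

J = πd⁴/32 = π(0.0489)⁴/32 = 5.614×10^-7 m⁴.
τ_max = T·r/J = 61.50 × 0.0244 / 5.614×10^-7 = 2.679×10^6 Pa.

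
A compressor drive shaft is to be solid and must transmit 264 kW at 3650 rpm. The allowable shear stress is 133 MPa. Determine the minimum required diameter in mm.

29.8 mm

ω = 2π·3650/60 = 382.2 rad/s, so T = P/ω = 264×10³ / 382.2 = 690.7 N·m.
For a solid shaft τ_max = 16T/(πd³), so d = (16T/(π τ_allow))^(1/3) = (16·690.7/(π·1.33×10^8))^(1/3) = 0.02979 m.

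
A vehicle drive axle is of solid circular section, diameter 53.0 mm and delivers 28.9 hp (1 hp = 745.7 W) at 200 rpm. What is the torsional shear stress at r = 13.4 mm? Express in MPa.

17.8 MPa

ω = 2π·200/60 = 20.94 rad/s, so T = P/ω = 28.9×745.7 / 20.94 = 1029 N·m.
J = πd⁴/32 = π(0.0530)⁴/32 = 7.746×10^-7 m⁴.
Shear stress varies linearly with radius: τ = T·r/J = 1029 × 0.0134 / 7.746×10^-7 = 1.780×10^7 Pa.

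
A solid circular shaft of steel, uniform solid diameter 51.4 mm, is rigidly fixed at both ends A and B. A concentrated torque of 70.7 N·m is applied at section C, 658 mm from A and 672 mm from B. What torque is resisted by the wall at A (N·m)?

35.7 N·m

With uniform GJ and both ends fixed, compatibility θ_AC = θ_CB gives T_A·a = T_B·b, together with T_A + T_B = T₀.
T_A = T₀·b/(a+b) = 70.70·672/1330 = 35.72 N·m; T_B = 34.98 N·m.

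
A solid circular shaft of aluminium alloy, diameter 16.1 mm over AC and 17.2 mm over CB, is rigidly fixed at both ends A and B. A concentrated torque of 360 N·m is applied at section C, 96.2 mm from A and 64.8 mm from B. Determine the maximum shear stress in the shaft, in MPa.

238 MPa

Compatibility: T_A·a/J_AC = T_B·b/J_CB with T_A + T_B = T₀.
J_AC = 6.60×10^-9 m⁴, J_CB = 8.59×10^-9 m⁴, so T_A = T₀·(J_AC/a)/((J_AC/a)+(J_CB/b)) = 122.7 N·m, T_B = 237.3 N·m.
τ in each portion: τ_AC = 1.50×10^8 Pa, τ_CB = 2.38×10^8 Pa; maximum is in CB.
τ_max = T_CB·r/J = 237.3·0.00860/8.59×10^-9 = 2.375×10^8 Pa.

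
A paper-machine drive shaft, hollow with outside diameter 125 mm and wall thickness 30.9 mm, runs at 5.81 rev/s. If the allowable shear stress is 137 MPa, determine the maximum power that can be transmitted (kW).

J = π(d_o⁴ − d_i⁴)/32 = π(0.125⁴ − 0.0632⁴)/32 = 2.240×10^-5 m⁴.
T_max = τ_allow·J/r = 1.37×10^8 × 2.240×10^-5 / 0.0625 = 49110 N·m.
ω = 2π·5.81 = 36.51 rad/s, so P_max = T_max·ω = 1.793×10^6 W.

1790 kW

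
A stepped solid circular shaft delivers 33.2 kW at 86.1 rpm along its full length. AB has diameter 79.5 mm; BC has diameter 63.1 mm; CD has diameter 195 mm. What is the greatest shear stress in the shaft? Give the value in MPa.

74.6 MPa

ω = 2π·86.1/60 = 9.016 rad/s, so T = P/ω = 33.2×10³ / 9.016 = 3682 N·m.
Under the same torque, τ_max = 16T/(πd³) is largest where d is smallest — segment BC (d = 63.1 mm).
τ_max = 16·3682/(π·(0.0631)³) = 7.464×10^7 Pa.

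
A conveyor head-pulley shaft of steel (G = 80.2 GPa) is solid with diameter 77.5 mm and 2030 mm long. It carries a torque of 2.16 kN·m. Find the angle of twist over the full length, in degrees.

0.884°

J = πd⁴/32 = π(0.0775)⁴/32 = 3.542×10^-6 m⁴.
θ = T·L/(G·J) = 2160 × 2.03 / (80.2×10⁹ × 3.542×10^-6) = 0.01544 rad.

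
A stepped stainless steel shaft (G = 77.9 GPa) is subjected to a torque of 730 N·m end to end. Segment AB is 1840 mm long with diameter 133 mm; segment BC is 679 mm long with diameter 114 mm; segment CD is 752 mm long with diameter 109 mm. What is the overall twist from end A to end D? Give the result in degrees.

0.0833°

J_AB = π(0.133)⁴/32 = 3.07×10^-5 m⁴; J_BC = π(0.114)⁴/32 = 1.66×10^-5 m⁴; J_CD = π(0.109)⁴/32 = 1.39×10^-5 m⁴.
θ = (T/G)·Σ L_i/J_i = (730.0/77.9×10⁹)·(1.84/3.07×10^-5 + 0.679/1.66×10^-5 + 0.752/1.39×10^-5) = 1.454×10^-3 rad.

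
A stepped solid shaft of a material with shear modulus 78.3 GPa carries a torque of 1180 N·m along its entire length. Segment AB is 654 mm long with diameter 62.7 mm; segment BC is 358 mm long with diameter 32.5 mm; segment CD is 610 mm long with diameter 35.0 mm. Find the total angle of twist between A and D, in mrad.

118 mrad

J_AB = π(0.0627)⁴/32 = 1.52×10^-6 m⁴; J_BC = π(0.0325)⁴/32 = 1.10×10^-7 m⁴; J_CD = π(0.0350)⁴/32 = 1.47×10^-7 m⁴.
θ = (T/G)·Σ L_i/J_i = (1180/78.3×10⁹)·(0.654/1.52×10^-6 + 0.358/1.10×10^-7 + 0.610/1.47×10^-7) = 0.1182 rad.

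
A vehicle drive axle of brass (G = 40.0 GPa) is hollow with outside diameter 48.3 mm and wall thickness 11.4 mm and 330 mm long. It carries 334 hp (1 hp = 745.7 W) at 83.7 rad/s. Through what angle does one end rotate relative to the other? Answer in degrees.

2.85°

ω = 83.7 rad/s, so T = P/ω = 334×745.7 / 83.70 = 2976 N·m.
J = π(d_o⁴ − d_i⁴)/32 = π(0.0483⁴ − 0.0255⁴)/32 = 4.928×10^-7 m⁴.
θ = T·L/(G·J) = 2976 × 0.330 / (40.0×10⁹ × 4.928×10^-7) = 0.04982 rad.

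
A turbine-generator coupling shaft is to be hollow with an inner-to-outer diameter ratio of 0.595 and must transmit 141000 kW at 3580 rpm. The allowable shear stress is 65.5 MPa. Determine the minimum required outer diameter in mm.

ω = 2π·3580/60 = 374.9 rad/s, so T = P/ω = 141000×10³ / 374.9 = 376100 N·m.
For a hollow shaft with d_i/d_o = 0.595: τ_max = 16T/(π d_o³ (1−k⁴)), so d_o = [16T/(π τ_allow (1−k⁴))]^(1/3) = [16·376100/(π·6.55×10^7·0.8747)]^(1/3) = 0.3222 m.

322 mm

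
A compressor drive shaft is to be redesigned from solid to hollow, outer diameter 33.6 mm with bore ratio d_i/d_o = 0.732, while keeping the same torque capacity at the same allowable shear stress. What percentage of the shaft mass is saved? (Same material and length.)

41.8 %

Equal τ_max and T ⇒ the solid shaft needs d_s³ = d_o³(1−k⁴), so d_s = 33.6·(1−0.732⁴)^(1/3) = 30.02 mm.
Area ratio A_h/A_s = d_o²(1−k²)/d_s² = (1−k²)/(1−k⁴)^(2/3) = 0.5817.
Mass saving = 1 − 0.5817 = 41.8 %.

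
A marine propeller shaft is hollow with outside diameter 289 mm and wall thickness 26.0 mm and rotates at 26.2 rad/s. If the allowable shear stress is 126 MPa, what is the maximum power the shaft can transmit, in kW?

8570 kW

J = π(d_o⁴ − d_i⁴)/32 = π(0.289⁴ − 0.237⁴)/32 = 3.751×10^-4 m⁴.
T_max = τ_allow·J/r = 1.26×10^8 × 3.751×10^-4 / 0.144 = 327100 N·m.
ω = 26.2 rad/s, so P_max = T_max·ω = 8.570×10^6 W.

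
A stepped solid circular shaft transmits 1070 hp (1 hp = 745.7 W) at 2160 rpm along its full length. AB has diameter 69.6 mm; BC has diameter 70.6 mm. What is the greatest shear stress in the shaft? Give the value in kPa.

53300 kPa

ω = 2π·2160/60 = 226.2 rad/s, so T = P/ω = 1070×745.7 / 226.2 = 3527 N·m.
Under the same torque, τ_max = 16T/(πd³) is largest where d is smallest — segment AB (d = 69.6 mm).
τ_max = 16·3527/(π·(0.0696)³) = 5.329×10^7 Pa.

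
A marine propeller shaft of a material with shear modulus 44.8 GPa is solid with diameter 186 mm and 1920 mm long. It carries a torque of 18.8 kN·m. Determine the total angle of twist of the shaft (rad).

0.00686 rad

J = πd⁴/32 = π(0.186)⁴/32 = 1.175×10^-4 m⁴.
θ = T·L/(G·J) = 18800 × 1.92 / (44.8×10⁹ × 1.175×10^-4) = 6.857×10^-3 rad.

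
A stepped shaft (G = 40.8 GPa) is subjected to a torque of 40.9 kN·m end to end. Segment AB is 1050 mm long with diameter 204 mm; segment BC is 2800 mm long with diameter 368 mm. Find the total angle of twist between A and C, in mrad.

7.75 mrad

J_AB = π(0.204)⁴/32 = 1.70×10^-4 m⁴; J_BC = π(0.368)⁴/32 = 1.80×10^-3 m⁴.
θ = (T/G)·Σ L_i/J_i = (40900/40.8×10⁹)·(1.05/1.70×10^-4 + 2.80/1.80×10^-3) = 7.750×10^-3 rad.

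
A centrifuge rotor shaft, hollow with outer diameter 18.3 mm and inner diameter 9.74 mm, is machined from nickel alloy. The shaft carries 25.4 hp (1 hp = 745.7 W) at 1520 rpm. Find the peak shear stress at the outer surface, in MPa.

ω = 2π·1520/60 = 159.2 rad/s, so T = P/ω = 25.4×745.7 / 159.2 = 119.0 N·m.
J = π(d_o⁴ − d_i⁴)/32 = π(0.0183⁴ − 0.00974⁴)/32 = 1.013×10^-8 m⁴.
τ_max = T·r/J = 119.0 × 0.00915 / 1.013×10^-8 = 1.075×10^8 Pa.

108 MPa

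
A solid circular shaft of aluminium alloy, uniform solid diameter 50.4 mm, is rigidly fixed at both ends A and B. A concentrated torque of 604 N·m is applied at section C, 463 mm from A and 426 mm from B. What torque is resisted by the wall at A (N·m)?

With uniform GJ and both ends fixed, compatibility θ_AC = θ_CB gives T_A·a = T_B·b, together with T_A + T_B = T₀.
T_A = T₀·b/(a+b) = 604.0·426/889.0 = 289.4 N·m; T_B = 314.6 N·m.

289 N·m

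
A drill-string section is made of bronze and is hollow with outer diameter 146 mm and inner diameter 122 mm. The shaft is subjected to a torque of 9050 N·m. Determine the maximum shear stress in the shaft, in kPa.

28900 kPa

J = π(d_o⁴ − d_i⁴)/32 = π(0.146⁴ − 0.122⁴)/32 = 2.286×10^-5 m⁴.
τ_max = T·r/J = 9050 × 0.0730 / 2.286×10^-5 = 2.890×10^7 Pa.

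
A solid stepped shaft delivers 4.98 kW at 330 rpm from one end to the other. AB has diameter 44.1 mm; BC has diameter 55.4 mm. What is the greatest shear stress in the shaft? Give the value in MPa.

ω = 2π·330/60 = 34.56 rad/s, so T = P/ω = 4.98×10³ / 34.56 = 144.1 N·m.
Under the same torque, τ_max = 16T/(πd³) is largest where d is smallest — segment AB (d = 44.1 mm).
τ_max = 16·144.1/(π·(0.0441)³) = 8.557×10^6 Pa.

8.56 MPa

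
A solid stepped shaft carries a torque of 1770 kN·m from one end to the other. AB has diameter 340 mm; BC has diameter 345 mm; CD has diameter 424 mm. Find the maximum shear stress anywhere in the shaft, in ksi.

Under the same torque, τ_max = 16T/(πd³) is largest where d is smallest — segment AB (d = 340 mm).
τ_max = 16·1.770e6/(π·(0.340)³) = 2.294×10^8 Pa.

33.3 ksi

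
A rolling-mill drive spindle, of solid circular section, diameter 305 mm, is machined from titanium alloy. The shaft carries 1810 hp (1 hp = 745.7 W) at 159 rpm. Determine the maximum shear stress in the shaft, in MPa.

ω = 2π·159/60 = 16.65 rad/s, so T = P/ω = 1810×745.7 / 16.65 = 81060 N·m.
J = πd⁴/32 = π(0.305)⁴/32 = 8.496×10^-4 m⁴.
τ_max = T·r/J = 81060 × 0.152 / 8.496×10^-4 = 1.455×10^7 Pa.

14.6 MPa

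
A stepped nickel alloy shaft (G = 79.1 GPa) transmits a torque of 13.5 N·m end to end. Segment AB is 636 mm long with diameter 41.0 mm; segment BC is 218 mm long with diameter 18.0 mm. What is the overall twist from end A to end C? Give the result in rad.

J_AB = π(0.0410)⁴/32 = 2.77×10^-7 m⁴; J_BC = π(0.0180)⁴/32 = 1.03×10^-8 m⁴.
θ = (T/G)·Σ L_i/J_i = (13.50/79.1×10⁹)·(0.636/2.77×10^-7 + 0.218/1.03×10^-8) = 4.001×10^-3 rad.

0.00400 rad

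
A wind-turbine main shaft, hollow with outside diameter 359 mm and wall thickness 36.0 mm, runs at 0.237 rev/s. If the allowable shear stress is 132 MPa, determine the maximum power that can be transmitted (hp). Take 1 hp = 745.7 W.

1420 hp

J = π(d_o⁴ − d_i⁴)/32 = π(0.359⁴ − 0.287⁴)/32 = 9.646×10^-4 m⁴.
T_max = τ_allow·J/r = 1.32×10^8 × 9.646×10^-4 / 0.179 = 709400 N·m.
ω = 2π·0.237 = 1.489 rad/s, so P_max = T_max·ω = 1.056×10^6 W.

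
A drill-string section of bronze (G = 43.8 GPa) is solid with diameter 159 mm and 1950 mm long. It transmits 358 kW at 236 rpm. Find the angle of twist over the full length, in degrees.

ω = 2π·236/60 = 24.71 rad/s, so T = P/ω = 358×10³ / 24.71 = 14490 N·m.
J = πd⁴/32 = π(0.159)⁴/32 = 6.275×10^-5 m⁴.
θ = T·L/(G·J) = 14490 × 1.95 / (43.8×10⁹ × 6.275×10^-5) = 0.01028 rad.

0.589°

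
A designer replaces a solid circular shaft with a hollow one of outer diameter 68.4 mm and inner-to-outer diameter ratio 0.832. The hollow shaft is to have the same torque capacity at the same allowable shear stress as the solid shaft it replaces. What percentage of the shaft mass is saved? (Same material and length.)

Equal τ_max and T ⇒ the solid shaft needs d_s³ = d_o³(1−k⁴), so d_s = 68.4·(1−0.832⁴)^(1/3) = 55.03 mm.
Area ratio A_h/A_s = d_o²(1−k²)/d_s² = (1−k²)/(1−k⁴)^(2/3) = 0.4755.
Mass saving = 1 − 0.4755 = 52.5 %.

52.5 %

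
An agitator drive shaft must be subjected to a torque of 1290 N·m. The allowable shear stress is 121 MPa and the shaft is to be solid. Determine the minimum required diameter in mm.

For a solid shaft τ_max = 16T/(πd³), so d = (16T/(π τ_allow))^(1/3) = (16·1290/(π·1.21×10^8))^(1/3) = 0.03787 m.

37.9 mm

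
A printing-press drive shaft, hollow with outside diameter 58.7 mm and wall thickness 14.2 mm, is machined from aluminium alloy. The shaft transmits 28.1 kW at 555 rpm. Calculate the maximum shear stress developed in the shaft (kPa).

13100 kPa

ω = 2π·555/60 = 58.12 rad/s, so T = P/ω = 28.1×10³ / 58.12 = 483.5 N·m.
J = π(d_o⁴ − d_i⁴)/32 = π(0.0587⁴ − 0.0303⁴)/32 = 1.083×10^-6 m⁴.
τ_max = T·r/J = 483.5 × 0.0294 / 1.083×10^-6 = 1.310×10^7 Pa.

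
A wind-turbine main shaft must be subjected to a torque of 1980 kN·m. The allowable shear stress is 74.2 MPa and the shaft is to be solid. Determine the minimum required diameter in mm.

514 mm

For a solid shaft τ_max = 16T/(πd³), so d = (16T/(π τ_allow))^(1/3) = (16·1.980e6/(π·7.42×10^7))^(1/3) = 0.5141 m.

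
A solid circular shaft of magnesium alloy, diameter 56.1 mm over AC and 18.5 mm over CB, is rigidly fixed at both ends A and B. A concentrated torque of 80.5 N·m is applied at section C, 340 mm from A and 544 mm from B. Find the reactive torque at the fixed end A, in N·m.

79.9 N·m

Compatibility: T_A·a/J_AC = T_B·b/J_CB with T_A + T_B = T₀.
J_AC = 9.72×10^-7 m⁴, J_CB = 1.15×10^-8 m⁴, so T_A = T₀·(J_AC/a)/((J_AC/a)+(J_CB/b)) = 79.91 N·m, T_B = 0.5906 N·m.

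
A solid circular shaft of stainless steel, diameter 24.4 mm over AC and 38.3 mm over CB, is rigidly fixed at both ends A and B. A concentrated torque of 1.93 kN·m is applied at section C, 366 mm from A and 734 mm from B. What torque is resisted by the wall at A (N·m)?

Compatibility: T_A·a/J_AC = T_B·b/J_CB with T_A + T_B = T₀.
J_AC = 3.48×10^-8 m⁴, J_CB = 2.11×10^-7 m⁴, so T_A = T₀·(J_AC/a)/((J_AC/a)+(J_CB/b)) = 479.3 N·m, T_B = 1451 N·m.

479 N·m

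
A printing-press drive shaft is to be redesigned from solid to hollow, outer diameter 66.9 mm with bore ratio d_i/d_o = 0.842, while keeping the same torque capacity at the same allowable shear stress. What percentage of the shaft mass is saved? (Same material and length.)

53.6 %

Equal τ_max and T ⇒ the solid shaft needs d_s³ = d_o³(1−k⁴), so d_s = 66.9·(1−0.842⁴)^(1/3) = 53.01 mm.
Area ratio A_h/A_s = d_o²(1−k²)/d_s² = (1−k²)/(1−k⁴)^(2/3) = 0.4636.
Mass saving = 1 − 0.4636 = 53.6 %.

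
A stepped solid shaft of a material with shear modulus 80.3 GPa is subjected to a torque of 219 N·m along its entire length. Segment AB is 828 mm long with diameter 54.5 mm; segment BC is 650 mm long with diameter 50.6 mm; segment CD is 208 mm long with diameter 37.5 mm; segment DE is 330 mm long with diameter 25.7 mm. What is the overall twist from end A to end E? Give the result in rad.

0.0293 rad

J_AB = π(0.0545)⁴/32 = 8.66×10^-7 m⁴; J_BC = π(0.0506)⁴/32 = 6.44×10^-7 m⁴; J_CD = π(0.0375)⁴/32 = 1.94×10^-7 m⁴; J_DE = π(0.0257)⁴/32 = 4.28×10^-8 m⁴.
θ = (T/G)·Σ L_i/J_i = (219.0/80.3×10⁹)·(0.828/8.66×10^-7 + 0.650/6.44×10^-7 + 0.208/1.94×10^-7 + 0.330/4.28×10^-8) = 0.02930 rad.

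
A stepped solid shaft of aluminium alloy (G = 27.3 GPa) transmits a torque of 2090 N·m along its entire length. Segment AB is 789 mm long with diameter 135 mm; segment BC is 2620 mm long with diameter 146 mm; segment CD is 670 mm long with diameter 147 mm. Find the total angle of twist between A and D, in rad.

0.00747 rad

J_AB = π(0.135)⁴/32 = 3.26×10^-5 m⁴; J_BC = π(0.146)⁴/32 = 4.46×10^-5 m⁴; J_CD = π(0.147)⁴/32 = 4.58×10^-5 m⁴.
θ = (T/G)·Σ L_i/J_i = (2090/27.3×10⁹)·(0.789/3.26×10^-5 + 2.62/4.46×10^-5 + 0.670/4.58×10^-5) = 7.468×10^-3 rad.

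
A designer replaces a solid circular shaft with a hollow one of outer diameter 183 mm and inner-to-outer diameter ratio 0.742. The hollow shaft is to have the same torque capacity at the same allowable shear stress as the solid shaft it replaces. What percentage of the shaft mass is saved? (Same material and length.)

Equal τ_max and T ⇒ the solid shaft needs d_s³ = d_o³(1−k⁴), so d_s = 183·(1−0.742⁴)^(1/3) = 162.2 mm.
Area ratio A_h/A_s = d_o²(1−k²)/d_s² = (1−k²)/(1−k⁴)^(2/3) = 0.5718.
Mass saving = 1 − 0.5718 = 42.8 %.

42.8 %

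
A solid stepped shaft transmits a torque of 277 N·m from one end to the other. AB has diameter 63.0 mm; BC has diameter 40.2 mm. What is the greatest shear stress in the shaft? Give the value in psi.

3150 psi

Under the same torque, τ_max = 16T/(πd³) is largest where d is smallest — segment BC (d = 40.2 mm).
τ_max = 16·277.0/(π·(0.0402)³) = 2.172×10^7 Pa.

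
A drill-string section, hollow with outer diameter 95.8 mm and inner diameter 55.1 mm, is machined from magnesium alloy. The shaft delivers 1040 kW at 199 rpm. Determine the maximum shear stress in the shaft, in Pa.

3.25e8 Pa

ω = 2π·199/60 = 20.84 rad/s, so T = P/ω = 1040×10³ / 20.84 = 49910 N·m.
J = π(d_o⁴ − d_i⁴)/32 = π(0.0958⁴ − 0.0551⁴)/32 = 7.364×10^-6 m⁴.
τ_max = T·r/J = 49910 × 0.0479 / 7.364×10^-6 = 3.246×10^8 Pa.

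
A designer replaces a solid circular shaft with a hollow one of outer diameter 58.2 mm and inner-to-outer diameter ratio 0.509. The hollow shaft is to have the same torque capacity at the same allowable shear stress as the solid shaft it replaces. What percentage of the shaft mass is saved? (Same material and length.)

22.4 %

Equal τ_max and T ⇒ the solid shaft needs d_s³ = d_o³(1−k⁴), so d_s = 58.2·(1−0.509⁴)^(1/3) = 56.87 mm.
Area ratio A_h/A_s = d_o²(1−k²)/d_s² = (1−k²)/(1−k⁴)^(2/3) = 0.7760.
Mass saving = 1 − 0.7760 = 22.4 %.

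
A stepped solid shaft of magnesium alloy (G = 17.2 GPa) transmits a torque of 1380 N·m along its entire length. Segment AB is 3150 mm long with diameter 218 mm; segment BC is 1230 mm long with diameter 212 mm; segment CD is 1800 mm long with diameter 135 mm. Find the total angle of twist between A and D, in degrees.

J_AB = π(0.218)⁴/32 = 2.22×10^-4 m⁴; J_BC = π(0.212)⁴/32 = 1.98×10^-4 m⁴; J_CD = π(0.135)⁴/32 = 3.26×10^-5 m⁴.
θ = (T/G)·Σ L_i/J_i = (1380/17.2×10⁹)·(3.15/2.22×10^-4 + 1.23/1.98×10^-4 + 1.80/3.26×10^-5) = 6.066×10^-3 rad.

0.348°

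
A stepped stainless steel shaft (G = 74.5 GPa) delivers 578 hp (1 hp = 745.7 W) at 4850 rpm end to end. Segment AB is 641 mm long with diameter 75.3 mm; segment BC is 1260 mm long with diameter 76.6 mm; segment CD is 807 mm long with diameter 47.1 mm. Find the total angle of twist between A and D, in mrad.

ω = 2π·4850/60 = 507.9 rad/s, so T = P/ω = 578×745.7 / 507.9 = 848.6 N·m.
J_AB = π(0.0753)⁴/32 = 3.16×10^-6 m⁴; J_BC = π(0.0766)⁴/32 = 3.38×10^-6 m⁴; J_CD = π(0.0471)⁴/32 = 4.83×10^-7 m⁴.
θ = (T/G)·Σ L_i/J_i = (848.6/74.5×10⁹)·(0.641/3.16×10^-6 + 1.26/3.38×10^-6 + 0.807/4.83×10^-7) = 0.02559 rad.

25.6 mrad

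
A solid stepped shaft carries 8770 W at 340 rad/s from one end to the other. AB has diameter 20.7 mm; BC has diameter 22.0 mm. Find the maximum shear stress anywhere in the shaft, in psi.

ω = 340 rad/s, so T = P/ω = 8770 / 340.0 = 25.79 N·m.
Under the same torque, τ_max = 16T/(πd³) is largest where d is smallest — segment AB (d = 20.7 mm).
τ_max = 16·25.79/(π·(0.0207)³) = 1.481×10^7 Pa.

2150 psi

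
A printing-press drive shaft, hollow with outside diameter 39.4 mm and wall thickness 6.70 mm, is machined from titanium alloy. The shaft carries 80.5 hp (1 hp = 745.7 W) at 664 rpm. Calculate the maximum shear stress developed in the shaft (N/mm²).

ω = 2π·664/60 = 69.53 rad/s, so T = P/ω = 80.5×745.7 / 69.53 = 863.3 N·m.
J = π(d_o⁴ − d_i⁴)/32 = π(0.0394⁴ − 0.0260⁴)/32 = 1.917×10^-7 m⁴.
τ_max = T·r/J = 863.3 × 0.0197 / 1.917×10^-7 = 8.871×10^7 Pa.

88.7 N/mm²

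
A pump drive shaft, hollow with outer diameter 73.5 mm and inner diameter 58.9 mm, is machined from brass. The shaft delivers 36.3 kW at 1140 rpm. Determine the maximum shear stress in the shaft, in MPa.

ω = 2π·1140/60 = 119.4 rad/s, so T = P/ω = 36.3×10³ / 119.4 = 304.1 N·m.
J = π(d_o⁴ − d_i⁴)/32 = π(0.0735⁴ − 0.0589⁴)/32 = 1.684×10^-6 m⁴.
τ_max = T·r/J = 304.1 × 0.0367 / 1.684×10^-6 = 6.637×10^6 Pa.

6.64 MPa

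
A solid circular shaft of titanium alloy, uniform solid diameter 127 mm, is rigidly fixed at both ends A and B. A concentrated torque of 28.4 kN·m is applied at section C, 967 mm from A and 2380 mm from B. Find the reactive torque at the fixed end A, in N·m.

20200 N·m

With uniform GJ and both ends fixed, compatibility θ_AC = θ_CB gives T_A·a = T_B·b, together with T_A + T_B = T₀.
T_A = T₀·b/(a+b) = 28400·2380/3347 = 20190 N·m; T_B = 8205 N·m.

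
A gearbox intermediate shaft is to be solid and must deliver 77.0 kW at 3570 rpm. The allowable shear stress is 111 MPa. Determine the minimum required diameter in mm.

ω = 2π·3570/60 = 373.8 rad/s, so T = P/ω = 77.0×10³ / 373.8 = 206.0 N·m.
For a solid shaft τ_max = 16T/(πd³), so d = (16T/(π τ_allow))^(1/3) = (16·206.0/(π·1.11×10^8))^(1/3) = 0.02114 m.

21.1 mm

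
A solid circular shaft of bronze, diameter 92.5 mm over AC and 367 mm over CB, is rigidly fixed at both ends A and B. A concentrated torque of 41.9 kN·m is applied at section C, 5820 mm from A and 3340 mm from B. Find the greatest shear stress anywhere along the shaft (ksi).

0.625 ksi

Compatibility: T_A·a/J_AC = T_B·b/J_CB with T_A + T_B = T₀.
J_AC = 7.19×10^-6 m⁴, J_CB = 1.78×10^-3 m⁴, so T_A = T₀·(J_AC/a)/((J_AC/a)+(J_CB/b)) = 96.81 N·m, T_B = 41800 N·m.
τ in each portion: τ_AC = 6.23×10^5 Pa, τ_CB = 4.31×10^6 Pa; maximum is in CB.
τ_max = T_CB·r/J = 41800·0.183/1.78×10^-3 = 4.307×10^6 Pa.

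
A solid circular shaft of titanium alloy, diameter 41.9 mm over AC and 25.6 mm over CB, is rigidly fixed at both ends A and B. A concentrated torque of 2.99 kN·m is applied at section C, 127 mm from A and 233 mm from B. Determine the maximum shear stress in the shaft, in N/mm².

Compatibility: T_A·a/J_AC = T_B·b/J_CB with T_A + T_B = T₀.
J_AC = 3.03×10^-7 m⁴, J_CB = 4.22×10^-8 m⁴, so T_A = T₀·(J_AC/a)/((J_AC/a)+(J_CB/b)) = 2779 N·m, T_B = 211.1 N·m.
τ in each portion: τ_AC = 1.92×10^8 Pa, τ_CB = 6.41×10^7 Pa; maximum is in AC.
τ_max = T_AC·r/J = 2779·0.0209/3.03×10^-7 = 1.924×10^8 Pa.

192 N/mm²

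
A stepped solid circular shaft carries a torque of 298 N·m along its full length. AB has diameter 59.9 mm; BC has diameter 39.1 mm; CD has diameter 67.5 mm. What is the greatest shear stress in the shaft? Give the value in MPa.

25.4 MPa

Under the same torque, τ_max = 16T/(πd³) is largest where d is smallest — segment BC (d = 39.1 mm).
τ_max = 16·298.0/(π·(0.0391)³) = 2.539×10^7 Pa.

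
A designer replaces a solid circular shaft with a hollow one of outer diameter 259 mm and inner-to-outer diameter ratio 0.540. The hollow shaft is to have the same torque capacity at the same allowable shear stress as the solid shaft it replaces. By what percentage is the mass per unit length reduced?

24.8 %

Equal τ_max and T ⇒ the solid shaft needs d_s³ = d_o³(1−k⁴), so d_s = 259·(1−0.540⁴)^(1/3) = 251.4 mm.
Area ratio A_h/A_s = d_o²(1−k²)/d_s² = (1−k²)/(1−k⁴)^(2/3) = 0.7516.
Mass saving = 1 − 0.7516 = 24.8 %.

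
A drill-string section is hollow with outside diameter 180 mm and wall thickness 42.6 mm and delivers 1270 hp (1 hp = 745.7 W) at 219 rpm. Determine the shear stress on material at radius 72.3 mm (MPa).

31.4 MPa

ω = 2π·219/60 = 22.93 rad/s, so T = P/ω = 1270×745.7 / 22.93 = 41290 N·m.
J = π(d_o⁴ − d_i⁴)/32 = π(0.180⁴ − 0.0948⁴)/32 = 9.513×10^-5 m⁴.
Shear stress varies linearly with radius: τ = T·r/J = 41290 × 0.0723 / 9.513×10^-5 = 3.138×10^7 Pa.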